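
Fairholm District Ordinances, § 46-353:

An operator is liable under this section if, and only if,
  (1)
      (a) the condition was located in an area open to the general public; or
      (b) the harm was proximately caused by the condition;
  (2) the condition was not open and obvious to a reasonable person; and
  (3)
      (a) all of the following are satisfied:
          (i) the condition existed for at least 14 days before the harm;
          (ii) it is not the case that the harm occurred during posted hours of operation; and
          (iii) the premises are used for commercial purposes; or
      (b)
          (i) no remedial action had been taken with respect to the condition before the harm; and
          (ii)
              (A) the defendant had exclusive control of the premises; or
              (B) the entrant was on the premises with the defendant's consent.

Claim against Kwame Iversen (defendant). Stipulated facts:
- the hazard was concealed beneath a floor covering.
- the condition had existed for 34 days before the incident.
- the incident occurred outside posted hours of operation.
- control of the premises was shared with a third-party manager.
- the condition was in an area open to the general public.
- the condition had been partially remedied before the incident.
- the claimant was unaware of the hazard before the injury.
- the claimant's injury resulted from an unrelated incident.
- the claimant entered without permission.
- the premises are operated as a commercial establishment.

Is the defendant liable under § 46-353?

(a) public area — satisfied.
(b) proximate cause — not met.
(1) = T OR F = true.
(2) not open/obvious — met.
(i) condition ≥14 days old — met.
(ii) not (during posted hours) — satisfied.
(iii) commercial use — met.
(a): T AND T AND T → true.
(i) no remedial action — fails.
(A) exclusive control — not satisfied.
(B) consent to enter — not satisfied.
(ii): F OR F → false.
So (b) is not satisfied (F AND F).
(3) = T OR F = true.
Overall = T AND T AND T = true.

Yes — liable.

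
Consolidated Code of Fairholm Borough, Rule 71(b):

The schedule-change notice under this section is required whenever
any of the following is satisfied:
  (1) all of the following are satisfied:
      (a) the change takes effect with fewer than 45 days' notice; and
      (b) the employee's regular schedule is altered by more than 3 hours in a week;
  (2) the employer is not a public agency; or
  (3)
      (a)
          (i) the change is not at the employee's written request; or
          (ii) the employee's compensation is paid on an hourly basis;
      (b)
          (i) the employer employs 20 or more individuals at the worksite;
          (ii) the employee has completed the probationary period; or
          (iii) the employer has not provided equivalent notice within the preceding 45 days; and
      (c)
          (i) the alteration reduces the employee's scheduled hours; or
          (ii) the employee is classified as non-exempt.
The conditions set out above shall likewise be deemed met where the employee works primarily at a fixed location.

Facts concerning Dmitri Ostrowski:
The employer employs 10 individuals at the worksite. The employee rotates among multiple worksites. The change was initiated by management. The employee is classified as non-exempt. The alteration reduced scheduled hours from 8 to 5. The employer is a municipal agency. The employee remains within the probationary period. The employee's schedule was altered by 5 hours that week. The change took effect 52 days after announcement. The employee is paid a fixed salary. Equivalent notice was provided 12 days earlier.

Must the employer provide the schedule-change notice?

(a) < 45 days' notice — fails.
(b) schedule shift > 3h — met.
So (1) is not satisfied (F AND T).
(2) not (public agency) — not satisfied.
(i) not employee-requested — met.
(ii) hourly-paid — not satisfied.
(a) = T OR F = true.
(i) ≥ 20 at site — not satisfied.
(ii) past probation — not met.
(iii) no recent notice — not satisfied.
(b): F OR F OR F → false.
(i) hours reduced — satisfied.
(ii) non-exempt — holds.
(c) = T OR T = true.
(3): T AND F AND T → false.
So Overall is not satisfied (F OR F OR F).
Exception (fixed location) — not satisfied.
Result: main false OR exception false → false.

No — not required.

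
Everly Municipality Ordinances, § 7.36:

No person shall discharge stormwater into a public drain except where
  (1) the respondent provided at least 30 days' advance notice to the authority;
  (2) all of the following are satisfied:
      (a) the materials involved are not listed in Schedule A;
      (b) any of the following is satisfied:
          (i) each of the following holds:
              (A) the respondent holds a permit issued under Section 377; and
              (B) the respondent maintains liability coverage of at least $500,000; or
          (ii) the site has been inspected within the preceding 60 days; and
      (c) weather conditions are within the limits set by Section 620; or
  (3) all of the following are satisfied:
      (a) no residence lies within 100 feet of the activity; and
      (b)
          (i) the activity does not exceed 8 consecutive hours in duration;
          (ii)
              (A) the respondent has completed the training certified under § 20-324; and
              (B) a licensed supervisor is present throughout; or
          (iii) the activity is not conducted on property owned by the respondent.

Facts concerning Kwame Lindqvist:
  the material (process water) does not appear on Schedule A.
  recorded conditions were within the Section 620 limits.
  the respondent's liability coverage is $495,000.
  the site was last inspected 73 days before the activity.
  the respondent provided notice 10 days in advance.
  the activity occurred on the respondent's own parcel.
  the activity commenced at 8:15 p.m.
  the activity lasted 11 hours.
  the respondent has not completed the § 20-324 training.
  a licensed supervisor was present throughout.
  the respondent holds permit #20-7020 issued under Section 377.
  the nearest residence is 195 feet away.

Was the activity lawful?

(1) ≥30 days' notice — fails.
(a) not (Schedule A material) — satisfied.
(A) holds permit — satisfied.
(B) coverage ≥ $500,000 — fails.
(i) = T AND F = false.
(ii) site inspected — fails.
So (b) is not satisfied (F OR F).
(c) weather ok — satisfied.
(2) = T AND F AND T = false.
(a) no residence in 100 ft — met.
(i) ≤ 8 hrs duration — not met.
(A) training certified — not satisfied.
(B) supervisor present — holds.
(ii) = F AND T = false.
(iii) not (own property) — fails.
So (b) is not satisfied (F OR F OR F).
(3): T AND F → false.
Overall = F OR F OR F = false.

No — unlawful.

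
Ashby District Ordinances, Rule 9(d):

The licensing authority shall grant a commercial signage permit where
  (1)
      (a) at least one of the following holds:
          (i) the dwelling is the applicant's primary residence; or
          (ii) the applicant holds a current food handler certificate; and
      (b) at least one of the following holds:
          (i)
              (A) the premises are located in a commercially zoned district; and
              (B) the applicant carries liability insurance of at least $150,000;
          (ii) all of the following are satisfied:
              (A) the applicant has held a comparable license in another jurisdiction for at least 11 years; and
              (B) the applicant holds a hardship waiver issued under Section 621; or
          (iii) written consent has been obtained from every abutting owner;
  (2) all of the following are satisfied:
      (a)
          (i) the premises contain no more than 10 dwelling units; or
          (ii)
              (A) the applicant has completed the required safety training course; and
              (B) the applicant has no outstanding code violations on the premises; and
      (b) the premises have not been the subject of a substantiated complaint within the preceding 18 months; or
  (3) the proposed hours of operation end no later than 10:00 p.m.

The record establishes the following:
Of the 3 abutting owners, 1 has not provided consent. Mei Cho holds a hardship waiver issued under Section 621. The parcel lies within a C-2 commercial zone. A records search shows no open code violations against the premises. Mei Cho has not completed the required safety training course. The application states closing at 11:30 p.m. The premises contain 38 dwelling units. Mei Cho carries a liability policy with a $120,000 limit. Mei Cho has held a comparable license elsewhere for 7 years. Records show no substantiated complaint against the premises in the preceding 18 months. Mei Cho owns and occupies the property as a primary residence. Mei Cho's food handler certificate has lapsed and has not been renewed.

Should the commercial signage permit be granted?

(i) primary residence — holds.
(ii) food handler cert. — not satisfied.
So (a) is satisfied (T OR F).
(A) commercially zoned — holds.
(B) insurance ≥ $150,000 — not met.
(i): T AND F → false.
(A) prior license ≥ 11 yr — not met.
(B) hardship waiver — met.
So (ii) is not satisfied (F AND T).
(iii) all abutters consent — not satisfied.
(b) = F OR F OR F = false.
(1): T AND F → false.
(i) ≤ 10 units — not satisfied.
(A) safety training — not satisfied.
(B) no code violations — met.
(ii) = F AND T = false.
(a): F OR F → false.
(b) no complaint in 18 mo. — met.
So (2) is not satisfied (F AND T).
(3) closes by 10 p.m. — fails.
Overall = F OR F OR F = false.

No — denied.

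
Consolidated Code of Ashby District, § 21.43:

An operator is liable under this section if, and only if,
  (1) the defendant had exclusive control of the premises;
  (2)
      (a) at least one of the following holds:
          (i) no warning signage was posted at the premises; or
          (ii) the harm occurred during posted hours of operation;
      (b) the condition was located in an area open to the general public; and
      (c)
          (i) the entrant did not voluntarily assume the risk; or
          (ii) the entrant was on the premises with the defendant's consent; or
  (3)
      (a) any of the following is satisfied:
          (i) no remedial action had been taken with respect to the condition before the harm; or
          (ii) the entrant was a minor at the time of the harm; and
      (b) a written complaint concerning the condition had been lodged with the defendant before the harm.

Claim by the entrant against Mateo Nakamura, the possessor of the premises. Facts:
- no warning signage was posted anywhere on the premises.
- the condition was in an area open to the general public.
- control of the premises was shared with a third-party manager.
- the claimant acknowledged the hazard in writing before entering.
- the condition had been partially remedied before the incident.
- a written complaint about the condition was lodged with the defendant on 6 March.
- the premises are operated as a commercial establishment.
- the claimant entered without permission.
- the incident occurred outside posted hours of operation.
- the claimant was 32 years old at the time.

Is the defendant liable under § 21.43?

No — not liable.

(1) exclusive control — fails.
(i) no signage posted — met.
(ii) during posted hours — not satisfied.
So (a) is satisfied (T OR F).
(b) public area — satisfied.
(i) no assumed risk — fails.
(ii) consent to enter — not satisfied.
(c) = F OR F = false.
(2) = T AND T AND F = false.
(i) no remedial action — not satisfied.
(ii) entrant a minor — fails.
So (a) is not satisfied (F OR F).
(b) complaint lodged — met.
(3): F AND T → false.
So Overall is not satisfied (F OR F OR F).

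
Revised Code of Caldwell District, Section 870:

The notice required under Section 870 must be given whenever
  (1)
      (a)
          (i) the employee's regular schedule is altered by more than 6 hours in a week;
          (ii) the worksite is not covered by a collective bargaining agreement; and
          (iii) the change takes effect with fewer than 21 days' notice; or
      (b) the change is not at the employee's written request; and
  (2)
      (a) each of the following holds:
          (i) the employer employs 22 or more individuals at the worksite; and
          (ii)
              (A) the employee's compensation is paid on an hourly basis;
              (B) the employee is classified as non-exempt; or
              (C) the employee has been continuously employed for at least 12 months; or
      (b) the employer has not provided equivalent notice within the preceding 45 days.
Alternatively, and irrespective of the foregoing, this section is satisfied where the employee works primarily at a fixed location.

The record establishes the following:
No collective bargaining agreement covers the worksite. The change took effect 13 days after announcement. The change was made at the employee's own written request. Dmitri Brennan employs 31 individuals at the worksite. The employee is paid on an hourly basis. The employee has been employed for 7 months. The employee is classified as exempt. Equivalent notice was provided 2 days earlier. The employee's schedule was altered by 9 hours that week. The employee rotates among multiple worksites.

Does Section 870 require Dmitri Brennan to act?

Yes — required.

(i) schedule shift > 6h — satisfied.
(ii) no CBA — met.
(iii) < 21 days' notice — met.
(a) = T AND T AND T = true.
(b) not employee-requested — fails.
(1) = T OR F = true.
(i) ≥ 22 at site — satisfied.
(A) hourly-paid — holds.
(B) non-exempt — fails.
(C) tenure ≥ 12 mo. — fails.
(ii) = T OR F OR F = true.
(a): T AND T → true.
(b) no recent notice — fails.
(2): T OR F → true.
Overall = T AND T = true.
Exception (fixed location) — not satisfied.
Result: main true OR exception false → true.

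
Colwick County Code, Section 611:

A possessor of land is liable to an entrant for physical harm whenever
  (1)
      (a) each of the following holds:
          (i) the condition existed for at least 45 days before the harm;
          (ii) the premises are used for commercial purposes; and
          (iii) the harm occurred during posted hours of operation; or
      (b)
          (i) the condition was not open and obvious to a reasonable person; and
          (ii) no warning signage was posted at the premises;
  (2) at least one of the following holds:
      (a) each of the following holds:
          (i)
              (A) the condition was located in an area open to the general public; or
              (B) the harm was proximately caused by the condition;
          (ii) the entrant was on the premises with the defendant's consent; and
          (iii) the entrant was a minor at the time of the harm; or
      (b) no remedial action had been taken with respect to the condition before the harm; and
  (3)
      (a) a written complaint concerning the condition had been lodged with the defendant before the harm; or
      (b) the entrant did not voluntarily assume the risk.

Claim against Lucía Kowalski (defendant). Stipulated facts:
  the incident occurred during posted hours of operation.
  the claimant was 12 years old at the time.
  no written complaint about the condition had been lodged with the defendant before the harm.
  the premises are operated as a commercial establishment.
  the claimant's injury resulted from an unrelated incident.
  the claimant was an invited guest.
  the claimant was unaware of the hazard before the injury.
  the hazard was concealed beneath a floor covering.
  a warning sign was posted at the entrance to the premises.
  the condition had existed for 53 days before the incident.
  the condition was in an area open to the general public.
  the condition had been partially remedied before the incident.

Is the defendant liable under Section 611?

(i) condition ≥45 days old — met.
(ii) commercial use — satisfied.
(iii) during posted hours — met.
(a): T AND T AND T → true.
(i) not open/obvious — holds.
(ii) no signage posted — fails.
(b): T AND F → false.
(1): T OR F → true.
(A) public area — satisfied.
(B) proximate cause — not satisfied.
(i) = T OR F = true.
(ii) consent to enter — met.
(iii) entrant a minor — holds.
(a) = T AND T AND T = true.
(b) no remedial action — fails.
(2): T OR F → true.
(a) complaint lodged — fails.
(b) no assumed risk — holds.
(3) = F OR T = true.
So Overall is satisfied (T AND T AND T).

Yes — liable.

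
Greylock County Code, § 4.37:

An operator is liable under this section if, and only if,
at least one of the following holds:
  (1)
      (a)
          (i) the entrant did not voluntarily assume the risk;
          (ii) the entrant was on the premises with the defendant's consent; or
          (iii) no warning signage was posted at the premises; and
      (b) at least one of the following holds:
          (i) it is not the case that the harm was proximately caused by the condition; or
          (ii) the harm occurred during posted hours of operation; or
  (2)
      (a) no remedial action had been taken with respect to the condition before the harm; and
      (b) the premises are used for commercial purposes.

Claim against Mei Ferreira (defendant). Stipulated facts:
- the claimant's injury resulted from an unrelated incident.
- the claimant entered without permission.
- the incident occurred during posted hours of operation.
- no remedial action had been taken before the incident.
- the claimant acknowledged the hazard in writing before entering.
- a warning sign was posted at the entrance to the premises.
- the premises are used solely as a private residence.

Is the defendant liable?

(i) no assumed risk — not satisfied.
(ii) consent to enter — not satisfied.
(iii) no signage posted — not met.
(a): F OR F OR F → false.
(i) not (proximate cause) — holds.
(ii) during posted hours — satisfied.
So (b) is satisfied (T OR T).
(1): F AND T → false.
(a) no remedial action — satisfied.
(b) commercial use — not met.
(2) = T AND F = false.
Overall: F OR F → false.

No — not liable.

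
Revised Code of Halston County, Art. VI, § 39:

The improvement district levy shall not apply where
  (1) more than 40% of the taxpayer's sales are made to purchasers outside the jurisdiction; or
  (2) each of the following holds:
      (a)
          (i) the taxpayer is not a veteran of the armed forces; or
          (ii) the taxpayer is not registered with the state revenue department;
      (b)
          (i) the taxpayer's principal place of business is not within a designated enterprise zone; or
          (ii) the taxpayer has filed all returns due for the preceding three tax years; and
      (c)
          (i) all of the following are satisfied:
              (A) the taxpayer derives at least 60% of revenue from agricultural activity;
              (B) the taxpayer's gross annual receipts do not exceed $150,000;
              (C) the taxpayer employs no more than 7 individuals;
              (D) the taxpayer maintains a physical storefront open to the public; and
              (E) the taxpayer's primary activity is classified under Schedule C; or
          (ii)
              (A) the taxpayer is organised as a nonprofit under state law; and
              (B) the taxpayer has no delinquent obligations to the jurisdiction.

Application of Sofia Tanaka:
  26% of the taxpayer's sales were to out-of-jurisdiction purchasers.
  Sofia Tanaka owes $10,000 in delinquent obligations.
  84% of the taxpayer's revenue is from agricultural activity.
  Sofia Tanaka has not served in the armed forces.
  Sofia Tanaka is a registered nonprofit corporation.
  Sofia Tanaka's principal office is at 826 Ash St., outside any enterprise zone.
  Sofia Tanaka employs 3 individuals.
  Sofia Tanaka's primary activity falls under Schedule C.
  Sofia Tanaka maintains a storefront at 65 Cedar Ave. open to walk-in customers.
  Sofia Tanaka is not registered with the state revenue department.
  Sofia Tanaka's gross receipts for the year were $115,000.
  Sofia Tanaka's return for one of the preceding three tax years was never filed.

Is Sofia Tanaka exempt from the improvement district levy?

Yes — exempt.

(1) >40% out-of-jur. sales — fails.
(i) not (veteran) — met.
(ii) not (state-registered) — holds.
So (a) is satisfied (T OR T).
(i) not (in enterprise zone) — satisfied.
(ii) returns current — fails.
(b): T OR F → true.
(A) ≥60% agricultural — met.
(B) receipts ≤ $150,000 — met.
(C) ≤ 7 employees — satisfied.
(D) has storefront — satisfied.
(E) Schedule C activity — met.
So (i) is satisfied (T AND T AND T AND T AND T).
(A) nonprofit — holds.
(B) no delinquency — not satisfied.
(ii): T AND F → false.
So (c) is satisfied (T OR F).
(2): T AND T AND T → true.
Overall = F OR T = true.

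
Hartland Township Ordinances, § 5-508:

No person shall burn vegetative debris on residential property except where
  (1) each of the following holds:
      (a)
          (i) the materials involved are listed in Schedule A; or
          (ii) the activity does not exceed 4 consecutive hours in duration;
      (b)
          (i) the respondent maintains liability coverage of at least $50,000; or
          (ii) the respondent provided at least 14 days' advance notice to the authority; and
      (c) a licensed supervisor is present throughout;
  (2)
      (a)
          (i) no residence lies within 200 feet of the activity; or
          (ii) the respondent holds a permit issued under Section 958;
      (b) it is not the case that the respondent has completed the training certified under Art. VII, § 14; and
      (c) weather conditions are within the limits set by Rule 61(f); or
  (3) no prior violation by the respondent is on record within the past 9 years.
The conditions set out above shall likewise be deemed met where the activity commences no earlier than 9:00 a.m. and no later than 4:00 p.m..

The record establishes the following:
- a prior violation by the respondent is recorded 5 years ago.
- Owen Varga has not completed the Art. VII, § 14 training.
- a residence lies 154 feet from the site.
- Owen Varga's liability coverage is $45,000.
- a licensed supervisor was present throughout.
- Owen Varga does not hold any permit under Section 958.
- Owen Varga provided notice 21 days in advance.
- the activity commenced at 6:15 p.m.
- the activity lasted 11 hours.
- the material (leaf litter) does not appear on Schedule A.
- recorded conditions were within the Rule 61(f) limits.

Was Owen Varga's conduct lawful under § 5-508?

(i) Schedule A material — fails.
(ii) ≤ 4 hrs duration — not satisfied.
So (a) is not satisfied (F OR F).
(i) coverage ≥ $50,000 — fails.
(ii) ≥14 days' notice — holds.
(b): F OR T → true.
(c) supervisor present — satisfied.
(1) = F AND T AND T = false.
(i) no residence in 200 ft — not satisfied.
(ii) holds permit — not satisfied.
(a) = F OR F = false.
(b) not (training certified) — met.
(c) weather ok — met.
(2): F AND T AND T → false.
(3) no prior violation — not met.
Overall = F OR F OR F = false.
Exception (start within hours) — not satisfied.
Result: main false OR exception false → false.

No — unlawful.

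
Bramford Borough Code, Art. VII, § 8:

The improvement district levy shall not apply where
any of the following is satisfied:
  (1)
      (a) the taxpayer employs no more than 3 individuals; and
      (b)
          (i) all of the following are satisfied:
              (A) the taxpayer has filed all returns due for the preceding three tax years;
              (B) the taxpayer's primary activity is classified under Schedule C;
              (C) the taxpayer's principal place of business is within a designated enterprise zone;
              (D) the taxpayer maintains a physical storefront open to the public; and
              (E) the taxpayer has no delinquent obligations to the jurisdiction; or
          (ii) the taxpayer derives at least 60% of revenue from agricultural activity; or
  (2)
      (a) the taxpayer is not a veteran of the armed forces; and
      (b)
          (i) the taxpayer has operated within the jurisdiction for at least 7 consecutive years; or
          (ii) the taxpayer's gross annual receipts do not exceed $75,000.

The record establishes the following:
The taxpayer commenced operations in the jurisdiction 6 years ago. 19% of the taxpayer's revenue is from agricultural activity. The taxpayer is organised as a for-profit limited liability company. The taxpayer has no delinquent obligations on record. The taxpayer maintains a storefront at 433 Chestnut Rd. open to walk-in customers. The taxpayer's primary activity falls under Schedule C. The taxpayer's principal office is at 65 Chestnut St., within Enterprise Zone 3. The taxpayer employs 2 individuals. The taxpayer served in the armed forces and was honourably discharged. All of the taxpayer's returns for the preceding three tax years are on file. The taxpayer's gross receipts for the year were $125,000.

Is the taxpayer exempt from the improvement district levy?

Yes — exempt.

(a) ≤ 3 employees — met.
(A) returns current — met.
(B) Schedule C activity — satisfied.
(C) in enterprise zone — holds.
(D) has storefront — holds.
(E) no delinquency — holds.
So (i) is satisfied (T AND T AND T AND T AND T).
(ii) ≥60% agricultural — fails.
So (b) is satisfied (T OR F).
(1) = T AND T = true.
(a) not (veteran) — not satisfied.
(i) ≥ 7 yrs in jurisdiction — fails.
(ii) receipts ≤ $75,000 — not satisfied.
(b) = F OR F = false.
(2) = F AND F = false.
Overall = T OR F = true.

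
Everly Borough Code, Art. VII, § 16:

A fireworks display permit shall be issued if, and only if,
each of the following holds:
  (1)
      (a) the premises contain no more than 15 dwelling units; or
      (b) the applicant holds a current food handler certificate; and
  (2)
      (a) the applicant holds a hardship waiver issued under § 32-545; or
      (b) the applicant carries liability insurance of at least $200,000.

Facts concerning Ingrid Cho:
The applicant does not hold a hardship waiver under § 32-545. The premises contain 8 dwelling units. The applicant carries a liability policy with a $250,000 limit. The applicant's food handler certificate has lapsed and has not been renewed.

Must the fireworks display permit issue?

Yes — granted.

(a) ≤ 15 units — holds.
(b) food handler cert. — fails.
(1): T OR F → true.
(a) hardship waiver — fails.
(b) insurance ≥ $200,000 — met.
(2) = F OR T = true.
Overall = T AND T = true.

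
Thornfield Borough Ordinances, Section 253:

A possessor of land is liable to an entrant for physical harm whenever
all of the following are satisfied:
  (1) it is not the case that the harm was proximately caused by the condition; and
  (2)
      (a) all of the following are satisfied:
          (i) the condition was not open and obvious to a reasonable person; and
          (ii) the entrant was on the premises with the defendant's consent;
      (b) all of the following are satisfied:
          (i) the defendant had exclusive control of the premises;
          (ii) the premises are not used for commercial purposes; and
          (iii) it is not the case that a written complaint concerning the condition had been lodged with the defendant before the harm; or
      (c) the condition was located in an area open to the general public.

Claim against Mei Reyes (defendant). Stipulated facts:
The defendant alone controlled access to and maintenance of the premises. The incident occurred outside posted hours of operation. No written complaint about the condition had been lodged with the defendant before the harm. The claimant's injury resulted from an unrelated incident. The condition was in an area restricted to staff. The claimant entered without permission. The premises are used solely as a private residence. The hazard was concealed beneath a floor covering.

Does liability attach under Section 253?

Yes — liable.

(1) not (proximate cause) — met.
(i) not open/obvious — satisfied.
(ii) consent to enter — not satisfied.
So (a) is not satisfied (T AND F).
(i) exclusive control — holds.
(ii) not (commercial use) — satisfied.
(iii) not (complaint lodged) — met.
So (b) is satisfied (T AND T AND T).
(c) public area — not met.
(2): F OR T OR F → true.
Overall = T AND T = true.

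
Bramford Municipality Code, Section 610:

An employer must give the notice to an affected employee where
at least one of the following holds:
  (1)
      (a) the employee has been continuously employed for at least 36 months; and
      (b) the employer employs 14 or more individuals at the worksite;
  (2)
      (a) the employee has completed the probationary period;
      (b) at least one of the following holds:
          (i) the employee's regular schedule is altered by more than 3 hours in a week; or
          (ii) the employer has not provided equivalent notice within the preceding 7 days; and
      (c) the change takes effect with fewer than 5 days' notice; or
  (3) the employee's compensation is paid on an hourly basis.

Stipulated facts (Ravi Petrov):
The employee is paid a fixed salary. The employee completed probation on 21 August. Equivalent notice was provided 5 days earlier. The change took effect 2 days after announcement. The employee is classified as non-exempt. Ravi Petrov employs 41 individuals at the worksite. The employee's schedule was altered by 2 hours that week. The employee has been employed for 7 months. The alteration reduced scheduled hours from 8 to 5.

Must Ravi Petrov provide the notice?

No — not required.

(a) tenure ≥ 36 mo. — fails.
(b) ≥ 14 at site — satisfied.
(1) = F AND T = false.
(a) past probation — satisfied.
(i) schedule shift > 3h — not met.
(ii) no recent notice — not satisfied.
(b): F OR F → false.
(c) < 5 days' notice — satisfied.
(2) = T AND F AND T = false.
(3) hourly-paid — not met.
Overall: F OR F OR F → false.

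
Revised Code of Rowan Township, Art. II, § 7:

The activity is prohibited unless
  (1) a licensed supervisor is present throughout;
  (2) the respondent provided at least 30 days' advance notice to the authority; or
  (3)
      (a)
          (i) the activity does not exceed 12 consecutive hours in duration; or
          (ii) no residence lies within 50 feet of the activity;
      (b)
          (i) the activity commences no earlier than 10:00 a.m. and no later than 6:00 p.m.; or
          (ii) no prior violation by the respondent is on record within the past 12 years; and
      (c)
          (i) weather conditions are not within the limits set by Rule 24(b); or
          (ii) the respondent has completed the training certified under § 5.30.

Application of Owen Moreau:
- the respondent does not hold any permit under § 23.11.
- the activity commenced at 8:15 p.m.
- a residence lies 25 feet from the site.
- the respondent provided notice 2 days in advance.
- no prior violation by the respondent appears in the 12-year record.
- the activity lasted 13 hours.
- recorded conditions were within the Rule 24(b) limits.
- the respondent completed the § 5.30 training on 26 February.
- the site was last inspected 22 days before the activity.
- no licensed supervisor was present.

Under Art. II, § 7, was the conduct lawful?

(1) supervisor present — not satisfied.
(2) ≥30 days' notice — not satisfied.
(i) ≤ 12 hrs duration — not met.
(ii) no residence in 50 ft — not met.
So (a) is not satisfied (F OR F).
(i) start within hours — not satisfied.
(ii) no prior violation — met.
(b) = F OR T = true.
(i) not (weather ok) — not satisfied.
(ii) training certified — holds.
(c) = F OR T = true.
(3): F AND T AND T → false.
Overall: F OR F OR F → false.

No — unlawful.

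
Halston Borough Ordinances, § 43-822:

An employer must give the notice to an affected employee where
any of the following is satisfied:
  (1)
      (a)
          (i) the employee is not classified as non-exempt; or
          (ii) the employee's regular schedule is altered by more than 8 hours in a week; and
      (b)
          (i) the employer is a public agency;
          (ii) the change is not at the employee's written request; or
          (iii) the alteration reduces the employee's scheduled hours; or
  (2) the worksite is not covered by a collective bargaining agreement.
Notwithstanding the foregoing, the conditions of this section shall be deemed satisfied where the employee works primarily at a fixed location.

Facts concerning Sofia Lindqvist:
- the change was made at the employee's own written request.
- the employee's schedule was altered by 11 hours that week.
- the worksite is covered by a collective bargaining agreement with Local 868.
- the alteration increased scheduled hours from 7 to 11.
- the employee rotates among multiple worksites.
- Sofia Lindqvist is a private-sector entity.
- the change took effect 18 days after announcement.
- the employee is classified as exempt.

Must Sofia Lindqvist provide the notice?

(i) not (non-exempt) — holds.
(ii) schedule shift > 8h — met.
(a): T OR T → true.
(i) public agency — not satisfied.
(ii) not employee-requested — fails.
(iii) hours reduced — not met.
(b): F OR F OR F → false.
(1) = T AND F = false.
(2) no CBA — not satisfied.
So Overall is not satisfied (F OR F).
Exception (fixed location) — not satisfied.
Result: main false OR exception false → false.

No — not required.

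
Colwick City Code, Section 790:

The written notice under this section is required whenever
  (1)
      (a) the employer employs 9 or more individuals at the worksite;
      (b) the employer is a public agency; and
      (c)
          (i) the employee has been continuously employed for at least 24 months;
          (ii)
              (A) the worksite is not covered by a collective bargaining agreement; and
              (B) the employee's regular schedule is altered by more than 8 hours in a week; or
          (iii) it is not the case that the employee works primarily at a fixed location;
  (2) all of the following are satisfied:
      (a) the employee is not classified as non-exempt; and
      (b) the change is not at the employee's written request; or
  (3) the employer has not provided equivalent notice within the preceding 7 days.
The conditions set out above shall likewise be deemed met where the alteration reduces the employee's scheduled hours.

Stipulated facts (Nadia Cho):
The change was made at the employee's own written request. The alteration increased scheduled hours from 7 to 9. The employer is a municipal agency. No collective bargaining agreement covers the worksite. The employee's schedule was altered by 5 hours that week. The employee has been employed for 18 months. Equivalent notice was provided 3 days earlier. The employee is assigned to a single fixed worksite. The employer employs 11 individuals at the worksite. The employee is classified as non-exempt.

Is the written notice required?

(a) ≥ 9 at site — satisfied.
(b) public agency — holds.
(i) tenure ≥ 24 mo. — not satisfied.
(A) no CBA — satisfied.
(B) schedule shift > 8h — not satisfied.
So (ii) is not satisfied (T AND F).
(iii) not (fixed location) — fails.
(c) = F OR F OR F = false.
(1): T AND T AND F → false.
(a) not (non-exempt) — fails.
(b) not employee-requested — not met.
(2): F AND F → false.
(3) no recent notice — not met.
Overall: F OR F OR F → false.
Exception (hours reduced) — not satisfied.
Result: main false OR exception false → false.

No — not required.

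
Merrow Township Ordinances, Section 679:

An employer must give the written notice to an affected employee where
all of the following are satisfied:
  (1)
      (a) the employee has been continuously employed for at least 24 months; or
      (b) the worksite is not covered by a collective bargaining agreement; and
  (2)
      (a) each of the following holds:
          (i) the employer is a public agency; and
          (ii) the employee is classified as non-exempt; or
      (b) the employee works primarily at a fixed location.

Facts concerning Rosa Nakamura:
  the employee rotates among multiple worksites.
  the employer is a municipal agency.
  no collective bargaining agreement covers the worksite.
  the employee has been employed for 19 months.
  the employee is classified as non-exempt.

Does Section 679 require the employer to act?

(a) tenure ≥ 24 mo. — fails.
(b) no CBA — satisfied.
(1): F OR T → true.
(i) public agency — satisfied.
(ii) non-exempt — holds.
(a): T AND T → true.
(b) fixed location — not satisfied.
So (2) is satisfied (T OR F).
Overall = T AND T = true.

Yes — required.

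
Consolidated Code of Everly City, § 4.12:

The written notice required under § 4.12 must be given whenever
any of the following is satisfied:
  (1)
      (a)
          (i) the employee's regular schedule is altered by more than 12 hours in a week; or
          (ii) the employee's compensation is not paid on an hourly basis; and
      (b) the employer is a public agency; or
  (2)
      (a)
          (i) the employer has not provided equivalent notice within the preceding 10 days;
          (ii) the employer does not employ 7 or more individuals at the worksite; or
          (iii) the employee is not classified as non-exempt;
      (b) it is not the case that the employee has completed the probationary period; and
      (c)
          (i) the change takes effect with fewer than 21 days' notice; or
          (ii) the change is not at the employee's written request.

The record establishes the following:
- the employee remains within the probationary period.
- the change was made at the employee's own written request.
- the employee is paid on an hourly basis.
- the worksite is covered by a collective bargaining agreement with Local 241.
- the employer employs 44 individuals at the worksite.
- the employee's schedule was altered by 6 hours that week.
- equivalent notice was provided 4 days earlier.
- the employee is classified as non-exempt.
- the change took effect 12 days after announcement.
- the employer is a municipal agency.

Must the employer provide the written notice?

(i) schedule shift > 12h — fails.
(ii) not (hourly-paid) — fails.
So (a) is not satisfied (F OR F).
(b) public agency — holds.
So (1) is not satisfied (F AND T).
(i) no recent notice — not satisfied.
(ii) not (≥ 7 at site) — not satisfied.
(iii) not (non-exempt) — not satisfied.
(a) = F OR F OR F = false.
(b) not (past probation) — met.
(i) < 21 days' notice — satisfied.
(ii) not employee-requested — fails.
So (c) is satisfied (T OR F).
So (2) is not satisfied (F AND T AND T).
Overall = F OR F = false.

No — not required.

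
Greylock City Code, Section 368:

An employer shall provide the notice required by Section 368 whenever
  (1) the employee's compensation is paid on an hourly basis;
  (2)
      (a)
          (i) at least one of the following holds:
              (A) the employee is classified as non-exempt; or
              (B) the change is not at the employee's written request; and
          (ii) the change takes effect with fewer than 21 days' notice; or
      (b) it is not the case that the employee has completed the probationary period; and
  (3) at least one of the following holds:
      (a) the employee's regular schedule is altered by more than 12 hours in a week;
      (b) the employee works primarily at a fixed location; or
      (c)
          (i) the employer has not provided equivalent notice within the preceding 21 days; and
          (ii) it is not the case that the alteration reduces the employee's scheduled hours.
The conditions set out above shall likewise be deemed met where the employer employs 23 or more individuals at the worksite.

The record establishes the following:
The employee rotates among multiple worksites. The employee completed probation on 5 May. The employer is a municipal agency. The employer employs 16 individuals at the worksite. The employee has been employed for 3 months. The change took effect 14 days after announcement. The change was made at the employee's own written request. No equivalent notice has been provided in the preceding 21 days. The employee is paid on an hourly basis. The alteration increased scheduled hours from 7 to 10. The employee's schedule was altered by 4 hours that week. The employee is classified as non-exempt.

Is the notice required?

Yes — required.

(1) hourly-paid — holds.
(A) non-exempt — satisfied.
(B) not employee-requested — fails.
So (i) is satisfied (T OR F).
(ii) < 21 days' notice — satisfied.
(a): T AND T → true.
(b) not (past probation) — not satisfied.
(2) = T OR F = true.
(a) schedule shift > 12h — fails.
(b) fixed location — not met.
(i) no recent notice — holds.
(ii) not (hours reduced) — satisfied.
(c): T AND T → true.
So (3) is satisfied (F OR F OR T).
Overall = T AND T AND T = true.
Exception (≥ 23 at site) — not satisfied.
Result: main true OR exception false → true.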